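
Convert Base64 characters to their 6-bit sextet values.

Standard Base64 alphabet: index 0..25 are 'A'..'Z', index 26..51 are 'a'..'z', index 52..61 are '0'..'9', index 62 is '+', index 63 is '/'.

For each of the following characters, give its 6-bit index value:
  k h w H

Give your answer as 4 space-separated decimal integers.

Answer: 36 33 48 7

Derivation:
'k': a..z range, 26 + ord('k') − ord('a') = 36
'h': a..z range, 26 + ord('h') − ord('a') = 33
'w': a..z range, 26 + ord('w') − ord('a') = 48
'H': A..Z range, ord('H') − ord('A') = 7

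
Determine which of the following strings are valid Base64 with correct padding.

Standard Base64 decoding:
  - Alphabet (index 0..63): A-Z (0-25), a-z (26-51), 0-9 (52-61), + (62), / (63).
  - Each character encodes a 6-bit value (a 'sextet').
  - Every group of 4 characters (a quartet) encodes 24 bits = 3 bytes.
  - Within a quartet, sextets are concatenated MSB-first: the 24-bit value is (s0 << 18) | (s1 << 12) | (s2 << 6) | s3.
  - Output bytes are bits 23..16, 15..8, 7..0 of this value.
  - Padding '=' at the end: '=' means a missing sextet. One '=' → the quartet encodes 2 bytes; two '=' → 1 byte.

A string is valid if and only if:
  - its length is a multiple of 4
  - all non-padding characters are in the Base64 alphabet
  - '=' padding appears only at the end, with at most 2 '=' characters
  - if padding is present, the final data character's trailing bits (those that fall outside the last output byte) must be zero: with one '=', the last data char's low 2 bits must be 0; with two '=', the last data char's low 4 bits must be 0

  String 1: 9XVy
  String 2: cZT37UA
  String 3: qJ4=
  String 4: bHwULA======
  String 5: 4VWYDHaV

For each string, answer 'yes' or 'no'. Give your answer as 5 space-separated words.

Answer: yes no yes no yes

Derivation:
String 1: '9XVy' → valid
String 2: 'cZT37UA' → invalid (len=7 not mult of 4)
String 3: 'qJ4=' → valid
String 4: 'bHwULA======' → invalid (6 pad chars (max 2))
String 5: '4VWYDHaV' → valid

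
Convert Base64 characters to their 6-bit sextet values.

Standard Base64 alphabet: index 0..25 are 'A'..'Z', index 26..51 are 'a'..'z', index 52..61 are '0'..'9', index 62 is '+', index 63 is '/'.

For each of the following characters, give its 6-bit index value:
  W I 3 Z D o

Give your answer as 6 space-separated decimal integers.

'W': A..Z range, ord('W') − ord('A') = 22
'I': A..Z range, ord('I') − ord('A') = 8
'3': 0..9 range, 52 + ord('3') − ord('0') = 55
'Z': A..Z range, ord('Z') − ord('A') = 25
'D': A..Z range, ord('D') − ord('A') = 3
'o': a..z range, 26 + ord('o') − ord('a') = 40

Answer: 22 8 55 25 3 40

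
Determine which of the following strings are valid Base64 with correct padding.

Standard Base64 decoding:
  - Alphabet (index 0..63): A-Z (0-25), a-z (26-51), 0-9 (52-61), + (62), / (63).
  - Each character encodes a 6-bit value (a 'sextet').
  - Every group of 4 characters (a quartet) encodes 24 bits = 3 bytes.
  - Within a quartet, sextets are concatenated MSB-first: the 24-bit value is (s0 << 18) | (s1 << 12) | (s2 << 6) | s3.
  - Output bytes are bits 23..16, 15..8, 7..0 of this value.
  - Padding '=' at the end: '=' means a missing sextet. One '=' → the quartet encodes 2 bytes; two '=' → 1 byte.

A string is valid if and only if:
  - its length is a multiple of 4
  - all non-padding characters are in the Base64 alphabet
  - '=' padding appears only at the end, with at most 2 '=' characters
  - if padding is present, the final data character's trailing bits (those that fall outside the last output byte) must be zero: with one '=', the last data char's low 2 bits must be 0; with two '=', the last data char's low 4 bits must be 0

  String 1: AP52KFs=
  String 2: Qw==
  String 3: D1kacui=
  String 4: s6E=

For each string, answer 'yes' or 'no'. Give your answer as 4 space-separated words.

String 1: 'AP52KFs=' → valid
String 2: 'Qw==' → valid
String 3: 'D1kacui=' → invalid (bad trailing bits)
String 4: 's6E=' → valid

Answer: yes yes no yes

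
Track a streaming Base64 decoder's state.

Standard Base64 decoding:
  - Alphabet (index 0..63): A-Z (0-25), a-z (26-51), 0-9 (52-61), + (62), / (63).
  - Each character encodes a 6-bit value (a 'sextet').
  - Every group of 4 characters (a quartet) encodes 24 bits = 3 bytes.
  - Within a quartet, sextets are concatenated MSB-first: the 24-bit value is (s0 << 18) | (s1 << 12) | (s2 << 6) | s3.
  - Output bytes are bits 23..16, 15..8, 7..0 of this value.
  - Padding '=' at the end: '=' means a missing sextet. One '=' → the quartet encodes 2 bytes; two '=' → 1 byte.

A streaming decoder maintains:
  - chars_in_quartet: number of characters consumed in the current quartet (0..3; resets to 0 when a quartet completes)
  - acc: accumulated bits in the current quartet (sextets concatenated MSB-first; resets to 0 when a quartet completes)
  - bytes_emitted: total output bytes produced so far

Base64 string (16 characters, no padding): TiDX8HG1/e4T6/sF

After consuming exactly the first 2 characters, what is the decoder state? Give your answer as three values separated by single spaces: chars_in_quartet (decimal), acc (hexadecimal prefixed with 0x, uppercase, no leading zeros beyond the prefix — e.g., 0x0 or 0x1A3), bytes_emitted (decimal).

After char 0 ('T'=19): chars_in_quartet=1 acc=0x13 bytes_emitted=0
After char 1 ('i'=34): chars_in_quartet=2 acc=0x4E2 bytes_emitted=0

Answer: 2 0x4E2 0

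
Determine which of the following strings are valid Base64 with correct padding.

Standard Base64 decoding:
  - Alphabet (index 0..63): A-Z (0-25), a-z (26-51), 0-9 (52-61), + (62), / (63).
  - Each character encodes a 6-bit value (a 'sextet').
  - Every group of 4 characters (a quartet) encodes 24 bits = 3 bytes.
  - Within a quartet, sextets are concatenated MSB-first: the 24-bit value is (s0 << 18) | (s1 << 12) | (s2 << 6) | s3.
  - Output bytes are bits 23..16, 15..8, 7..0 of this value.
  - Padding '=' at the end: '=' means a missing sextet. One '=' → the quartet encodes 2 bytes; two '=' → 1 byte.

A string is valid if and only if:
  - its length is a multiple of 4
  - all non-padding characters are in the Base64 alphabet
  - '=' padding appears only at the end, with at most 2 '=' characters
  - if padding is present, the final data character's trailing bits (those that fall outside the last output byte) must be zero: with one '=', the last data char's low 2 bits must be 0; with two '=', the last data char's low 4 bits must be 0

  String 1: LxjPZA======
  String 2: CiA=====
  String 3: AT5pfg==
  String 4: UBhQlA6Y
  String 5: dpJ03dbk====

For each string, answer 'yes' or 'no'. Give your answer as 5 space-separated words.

Answer: no no yes yes no

Derivation:
String 1: 'LxjPZA======' → invalid (6 pad chars (max 2))
String 2: 'CiA=====' → invalid (5 pad chars (max 2))
String 3: 'AT5pfg==' → valid
String 4: 'UBhQlA6Y' → valid
String 5: 'dpJ03dbk====' → invalid (4 pad chars (max 2))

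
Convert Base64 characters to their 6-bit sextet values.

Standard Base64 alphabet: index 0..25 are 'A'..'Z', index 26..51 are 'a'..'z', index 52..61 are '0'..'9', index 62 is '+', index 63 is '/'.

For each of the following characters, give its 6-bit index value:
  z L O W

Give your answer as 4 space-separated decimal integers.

Answer: 51 11 14 22

Derivation:
'z': a..z range, 26 + ord('z') − ord('a') = 51
'L': A..Z range, ord('L') − ord('A') = 11
'O': A..Z range, ord('O') − ord('A') = 14
'W': A..Z range, ord('W') − ord('A') = 22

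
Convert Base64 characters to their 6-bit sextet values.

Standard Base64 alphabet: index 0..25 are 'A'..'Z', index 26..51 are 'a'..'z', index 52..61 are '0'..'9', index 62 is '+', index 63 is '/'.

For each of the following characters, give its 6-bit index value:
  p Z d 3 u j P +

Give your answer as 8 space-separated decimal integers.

'p': a..z range, 26 + ord('p') − ord('a') = 41
'Z': A..Z range, ord('Z') − ord('A') = 25
'd': a..z range, 26 + ord('d') − ord('a') = 29
'3': 0..9 range, 52 + ord('3') − ord('0') = 55
'u': a..z range, 26 + ord('u') − ord('a') = 46
'j': a..z range, 26 + ord('j') − ord('a') = 35
'P': A..Z range, ord('P') − ord('A') = 15
'+': index 62

Answer: 41 25 29 55 46 35 15 62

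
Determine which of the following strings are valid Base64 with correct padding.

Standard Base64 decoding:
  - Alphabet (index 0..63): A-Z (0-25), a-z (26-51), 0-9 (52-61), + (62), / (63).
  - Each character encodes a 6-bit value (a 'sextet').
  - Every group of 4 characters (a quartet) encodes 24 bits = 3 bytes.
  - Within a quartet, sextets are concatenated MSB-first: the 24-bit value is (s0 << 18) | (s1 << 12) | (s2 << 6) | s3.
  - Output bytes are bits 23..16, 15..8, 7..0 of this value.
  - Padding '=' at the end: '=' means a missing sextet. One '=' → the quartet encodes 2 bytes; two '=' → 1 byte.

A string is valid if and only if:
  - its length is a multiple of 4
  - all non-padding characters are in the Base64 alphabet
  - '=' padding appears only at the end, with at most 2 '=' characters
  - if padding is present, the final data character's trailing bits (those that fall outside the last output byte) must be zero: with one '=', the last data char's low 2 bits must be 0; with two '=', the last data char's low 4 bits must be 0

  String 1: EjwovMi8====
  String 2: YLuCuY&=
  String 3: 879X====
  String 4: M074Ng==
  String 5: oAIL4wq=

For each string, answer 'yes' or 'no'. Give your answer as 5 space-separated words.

String 1: 'EjwovMi8====' → invalid (4 pad chars (max 2))
String 2: 'YLuCuY&=' → invalid (bad char(s): ['&'])
String 3: '879X====' → invalid (4 pad chars (max 2))
String 4: 'M074Ng==' → valid
String 5: 'oAIL4wq=' → invalid (bad trailing bits)

Answer: no no no yes no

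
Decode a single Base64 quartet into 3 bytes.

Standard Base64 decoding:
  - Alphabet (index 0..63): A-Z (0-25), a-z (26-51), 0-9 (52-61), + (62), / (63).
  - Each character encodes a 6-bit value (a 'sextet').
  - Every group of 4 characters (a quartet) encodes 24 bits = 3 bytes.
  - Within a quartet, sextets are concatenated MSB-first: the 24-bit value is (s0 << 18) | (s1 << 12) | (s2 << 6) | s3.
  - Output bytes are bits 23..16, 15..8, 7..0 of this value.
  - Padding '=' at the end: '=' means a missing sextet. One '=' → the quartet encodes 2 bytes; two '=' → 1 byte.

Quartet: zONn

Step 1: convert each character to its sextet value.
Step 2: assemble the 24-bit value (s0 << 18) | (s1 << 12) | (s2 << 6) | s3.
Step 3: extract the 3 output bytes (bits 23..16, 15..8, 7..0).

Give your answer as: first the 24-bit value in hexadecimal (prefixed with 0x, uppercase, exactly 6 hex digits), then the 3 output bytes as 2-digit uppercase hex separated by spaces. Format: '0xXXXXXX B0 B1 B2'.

Sextets: z=51, O=14, N=13, n=39
24-bit: (51<<18) | (14<<12) | (13<<6) | 39
      = 0xCC0000 | 0x00E000 | 0x000340 | 0x000027
      = 0xCCE367
Bytes: (v>>16)&0xFF=CC, (v>>8)&0xFF=E3, v&0xFF=67

Answer: 0xCCE367 CC E3 67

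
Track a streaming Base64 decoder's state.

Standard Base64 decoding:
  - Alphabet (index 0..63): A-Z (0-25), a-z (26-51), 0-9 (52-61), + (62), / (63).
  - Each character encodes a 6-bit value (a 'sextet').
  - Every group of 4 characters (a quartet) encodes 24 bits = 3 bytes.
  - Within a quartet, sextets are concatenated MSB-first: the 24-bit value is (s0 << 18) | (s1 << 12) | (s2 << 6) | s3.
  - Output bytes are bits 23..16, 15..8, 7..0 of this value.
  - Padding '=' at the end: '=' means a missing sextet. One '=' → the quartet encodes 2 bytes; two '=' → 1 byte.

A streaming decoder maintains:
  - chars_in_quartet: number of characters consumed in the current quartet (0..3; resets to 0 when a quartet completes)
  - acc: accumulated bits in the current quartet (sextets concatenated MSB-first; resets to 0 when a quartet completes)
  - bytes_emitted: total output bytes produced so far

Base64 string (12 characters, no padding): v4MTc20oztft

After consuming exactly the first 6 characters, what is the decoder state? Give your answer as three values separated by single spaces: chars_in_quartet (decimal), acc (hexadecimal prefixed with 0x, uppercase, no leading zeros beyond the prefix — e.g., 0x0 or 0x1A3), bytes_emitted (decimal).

After char 0 ('v'=47): chars_in_quartet=1 acc=0x2F bytes_emitted=0
After char 1 ('4'=56): chars_in_quartet=2 acc=0xBF8 bytes_emitted=0
After char 2 ('M'=12): chars_in_quartet=3 acc=0x2FE0C bytes_emitted=0
After char 3 ('T'=19): chars_in_quartet=4 acc=0xBF8313 -> emit BF 83 13, reset; bytes_emitted=3
After char 4 ('c'=28): chars_in_quartet=1 acc=0x1C bytes_emitted=3
After char 5 ('2'=54): chars_in_quartet=2 acc=0x736 bytes_emitted=3

Answer: 2 0x736 3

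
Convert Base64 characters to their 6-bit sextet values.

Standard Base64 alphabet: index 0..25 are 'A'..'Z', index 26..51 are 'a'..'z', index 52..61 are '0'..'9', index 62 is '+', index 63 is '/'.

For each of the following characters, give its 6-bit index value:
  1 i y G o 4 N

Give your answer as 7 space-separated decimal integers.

'1': 0..9 range, 52 + ord('1') − ord('0') = 53
'i': a..z range, 26 + ord('i') − ord('a') = 34
'y': a..z range, 26 + ord('y') − ord('a') = 50
'G': A..Z range, ord('G') − ord('A') = 6
'o': a..z range, 26 + ord('o') − ord('a') = 40
'4': 0..9 range, 52 + ord('4') − ord('0') = 56
'N': A..Z range, ord('N') − ord('A') = 13

Answer: 53 34 50 6 40 56 13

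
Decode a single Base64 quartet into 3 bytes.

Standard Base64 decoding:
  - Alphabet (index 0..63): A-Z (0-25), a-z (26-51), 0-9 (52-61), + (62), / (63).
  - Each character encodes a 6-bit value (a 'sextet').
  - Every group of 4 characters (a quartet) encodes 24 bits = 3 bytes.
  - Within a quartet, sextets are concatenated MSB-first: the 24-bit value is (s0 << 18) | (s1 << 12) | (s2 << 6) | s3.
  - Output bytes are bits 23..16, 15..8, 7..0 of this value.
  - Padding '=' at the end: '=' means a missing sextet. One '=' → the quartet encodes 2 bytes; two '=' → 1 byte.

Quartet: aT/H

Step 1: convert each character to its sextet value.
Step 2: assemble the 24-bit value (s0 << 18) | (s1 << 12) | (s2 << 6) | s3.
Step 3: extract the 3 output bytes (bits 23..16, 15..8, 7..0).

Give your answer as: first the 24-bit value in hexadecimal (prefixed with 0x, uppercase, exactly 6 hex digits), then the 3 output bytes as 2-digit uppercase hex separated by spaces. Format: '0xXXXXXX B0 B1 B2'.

Answer: 0x693FC7 69 3F C7

Derivation:
Sextets: a=26, T=19, /=63, H=7
24-bit: (26<<18) | (19<<12) | (63<<6) | 7
      = 0x680000 | 0x013000 | 0x000FC0 | 0x000007
      = 0x693FC7
Bytes: (v>>16)&0xFF=69, (v>>8)&0xFF=3F, v&0xFF=C7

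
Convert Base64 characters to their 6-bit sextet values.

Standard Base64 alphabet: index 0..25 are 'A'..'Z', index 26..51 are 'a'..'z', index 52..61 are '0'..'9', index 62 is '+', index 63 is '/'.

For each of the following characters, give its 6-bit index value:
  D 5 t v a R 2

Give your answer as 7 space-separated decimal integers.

Answer: 3 57 45 47 26 17 54

Derivation:
'D': A..Z range, ord('D') − ord('A') = 3
'5': 0..9 range, 52 + ord('5') − ord('0') = 57
't': a..z range, 26 + ord('t') − ord('a') = 45
'v': a..z range, 26 + ord('v') − ord('a') = 47
'a': a..z range, 26 + ord('a') − ord('a') = 26
'R': A..Z range, ord('R') − ord('A') = 17
'2': 0..9 range, 52 + ord('2') − ord('0') = 54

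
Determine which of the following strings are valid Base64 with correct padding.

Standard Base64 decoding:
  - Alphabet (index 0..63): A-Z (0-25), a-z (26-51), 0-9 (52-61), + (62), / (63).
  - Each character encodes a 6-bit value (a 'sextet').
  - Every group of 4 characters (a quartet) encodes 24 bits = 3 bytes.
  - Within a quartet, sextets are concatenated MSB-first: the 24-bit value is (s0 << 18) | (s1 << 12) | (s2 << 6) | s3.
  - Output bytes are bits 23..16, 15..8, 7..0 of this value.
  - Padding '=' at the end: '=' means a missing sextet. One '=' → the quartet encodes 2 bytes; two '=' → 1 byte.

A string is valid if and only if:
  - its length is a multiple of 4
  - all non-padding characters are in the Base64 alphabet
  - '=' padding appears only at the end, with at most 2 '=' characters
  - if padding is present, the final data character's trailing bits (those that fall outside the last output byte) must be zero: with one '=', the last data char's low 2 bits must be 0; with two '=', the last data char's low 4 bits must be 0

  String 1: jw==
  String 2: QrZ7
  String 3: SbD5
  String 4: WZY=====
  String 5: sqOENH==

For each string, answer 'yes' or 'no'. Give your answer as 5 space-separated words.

String 1: 'jw==' → valid
String 2: 'QrZ7' → valid
String 3: 'SbD5' → valid
String 4: 'WZY=====' → invalid (5 pad chars (max 2))
String 5: 'sqOENH==' → invalid (bad trailing bits)

Answer: yes yes yes no no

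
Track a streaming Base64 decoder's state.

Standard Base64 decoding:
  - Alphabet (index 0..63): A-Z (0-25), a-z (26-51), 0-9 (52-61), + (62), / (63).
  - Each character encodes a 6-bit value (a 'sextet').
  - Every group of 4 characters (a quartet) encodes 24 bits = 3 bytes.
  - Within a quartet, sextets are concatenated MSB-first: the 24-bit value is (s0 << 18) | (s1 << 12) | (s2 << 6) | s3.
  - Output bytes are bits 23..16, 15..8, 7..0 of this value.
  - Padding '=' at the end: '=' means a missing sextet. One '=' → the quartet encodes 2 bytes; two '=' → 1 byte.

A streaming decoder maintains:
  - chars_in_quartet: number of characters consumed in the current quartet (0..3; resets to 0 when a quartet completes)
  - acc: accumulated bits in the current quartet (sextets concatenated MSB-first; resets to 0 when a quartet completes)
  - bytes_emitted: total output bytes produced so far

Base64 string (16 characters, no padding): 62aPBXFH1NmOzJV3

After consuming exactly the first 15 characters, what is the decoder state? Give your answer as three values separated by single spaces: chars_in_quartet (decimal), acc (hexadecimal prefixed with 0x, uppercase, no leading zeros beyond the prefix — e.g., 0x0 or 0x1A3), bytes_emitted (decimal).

Answer: 3 0x33255 9

Derivation:
After char 0 ('6'=58): chars_in_quartet=1 acc=0x3A bytes_emitted=0
After char 1 ('2'=54): chars_in_quartet=2 acc=0xEB6 bytes_emitted=0
After char 2 ('a'=26): chars_in_quartet=3 acc=0x3AD9A bytes_emitted=0
After char 3 ('P'=15): chars_in_quartet=4 acc=0xEB668F -> emit EB 66 8F, reset; bytes_emitted=3
After char 4 ('B'=1): chars_in_quartet=1 acc=0x1 bytes_emitted=3
After char 5 ('X'=23): chars_in_quartet=2 acc=0x57 bytes_emitted=3
After char 6 ('F'=5): chars_in_quartet=3 acc=0x15C5 bytes_emitted=3
After char 7 ('H'=7): chars_in_quartet=4 acc=0x57147 -> emit 05 71 47, reset; bytes_emitted=6
After char 8 ('1'=53): chars_in_quartet=1 acc=0x35 bytes_emitted=6
After char 9 ('N'=13): chars_in_quartet=2 acc=0xD4D bytes_emitted=6
After char 10 ('m'=38): chars_in_quartet=3 acc=0x35366 bytes_emitted=6
After char 11 ('O'=14): chars_in_quartet=4 acc=0xD4D98E -> emit D4 D9 8E, reset; bytes_emitted=9
After char 12 ('z'=51): chars_in_quartet=1 acc=0x33 bytes_emitted=9
After char 13 ('J'=9): chars_in_quartet=2 acc=0xCC9 bytes_emitted=9
After char 14 ('V'=21): chars_in_quartet=3 acc=0x33255 bytes_emitted=9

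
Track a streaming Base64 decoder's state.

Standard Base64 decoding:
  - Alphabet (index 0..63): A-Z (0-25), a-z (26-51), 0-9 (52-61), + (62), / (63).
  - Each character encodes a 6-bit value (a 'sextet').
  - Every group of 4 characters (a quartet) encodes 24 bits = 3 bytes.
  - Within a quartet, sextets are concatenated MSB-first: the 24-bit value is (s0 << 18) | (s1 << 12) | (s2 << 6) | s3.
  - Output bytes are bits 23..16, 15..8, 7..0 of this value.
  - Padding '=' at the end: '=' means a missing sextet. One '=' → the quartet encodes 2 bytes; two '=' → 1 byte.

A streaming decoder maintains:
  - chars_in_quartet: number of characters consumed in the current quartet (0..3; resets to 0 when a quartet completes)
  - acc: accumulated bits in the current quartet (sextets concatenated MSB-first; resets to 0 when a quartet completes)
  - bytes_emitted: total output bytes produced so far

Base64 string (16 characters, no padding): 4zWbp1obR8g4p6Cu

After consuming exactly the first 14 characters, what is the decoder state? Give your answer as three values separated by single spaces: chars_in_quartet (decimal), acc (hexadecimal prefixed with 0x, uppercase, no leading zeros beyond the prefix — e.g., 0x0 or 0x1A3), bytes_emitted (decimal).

After char 0 ('4'=56): chars_in_quartet=1 acc=0x38 bytes_emitted=0
After char 1 ('z'=51): chars_in_quartet=2 acc=0xE33 bytes_emitted=0
After char 2 ('W'=22): chars_in_quartet=3 acc=0x38CD6 bytes_emitted=0
After char 3 ('b'=27): chars_in_quartet=4 acc=0xE3359B -> emit E3 35 9B, reset; bytes_emitted=3
After char 4 ('p'=41): chars_in_quartet=1 acc=0x29 bytes_emitted=3
After char 5 ('1'=53): chars_in_quartet=2 acc=0xA75 bytes_emitted=3
After char 6 ('o'=40): chars_in_quartet=3 acc=0x29D68 bytes_emitted=3
After char 7 ('b'=27): chars_in_quartet=4 acc=0xA75A1B -> emit A7 5A 1B, reset; bytes_emitted=6
After char 8 ('R'=17): chars_in_quartet=1 acc=0x11 bytes_emitted=6
After char 9 ('8'=60): chars_in_quartet=2 acc=0x47C bytes_emitted=6
After char 10 ('g'=32): chars_in_quartet=3 acc=0x11F20 bytes_emitted=6
After char 11 ('4'=56): chars_in_quartet=4 acc=0x47C838 -> emit 47 C8 38, reset; bytes_emitted=9
After char 12 ('p'=41): chars_in_quartet=1 acc=0x29 bytes_emitted=9
After char 13 ('6'=58): chars_in_quartet=2 acc=0xA7A bytes_emitted=9

Answer: 2 0xA7A 9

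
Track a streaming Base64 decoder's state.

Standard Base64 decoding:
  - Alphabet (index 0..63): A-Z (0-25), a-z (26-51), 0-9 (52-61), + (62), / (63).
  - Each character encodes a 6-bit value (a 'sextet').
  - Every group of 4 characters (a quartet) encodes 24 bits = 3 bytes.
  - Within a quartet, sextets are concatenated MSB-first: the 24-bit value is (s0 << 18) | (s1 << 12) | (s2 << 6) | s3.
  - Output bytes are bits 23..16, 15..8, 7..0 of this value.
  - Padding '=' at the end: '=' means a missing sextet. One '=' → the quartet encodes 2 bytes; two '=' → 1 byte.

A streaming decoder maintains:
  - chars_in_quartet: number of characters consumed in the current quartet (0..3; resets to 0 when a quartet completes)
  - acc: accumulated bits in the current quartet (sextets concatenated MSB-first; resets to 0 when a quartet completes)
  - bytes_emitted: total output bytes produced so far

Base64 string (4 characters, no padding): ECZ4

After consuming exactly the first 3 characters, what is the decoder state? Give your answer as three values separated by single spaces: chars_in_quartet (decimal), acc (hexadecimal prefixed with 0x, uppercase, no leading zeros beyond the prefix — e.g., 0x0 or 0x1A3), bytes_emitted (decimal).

After char 0 ('E'=4): chars_in_quartet=1 acc=0x4 bytes_emitted=0
After char 1 ('C'=2): chars_in_quartet=2 acc=0x102 bytes_emitted=0
After char 2 ('Z'=25): chars_in_quartet=3 acc=0x4099 bytes_emitted=0

Answer: 3 0x4099 0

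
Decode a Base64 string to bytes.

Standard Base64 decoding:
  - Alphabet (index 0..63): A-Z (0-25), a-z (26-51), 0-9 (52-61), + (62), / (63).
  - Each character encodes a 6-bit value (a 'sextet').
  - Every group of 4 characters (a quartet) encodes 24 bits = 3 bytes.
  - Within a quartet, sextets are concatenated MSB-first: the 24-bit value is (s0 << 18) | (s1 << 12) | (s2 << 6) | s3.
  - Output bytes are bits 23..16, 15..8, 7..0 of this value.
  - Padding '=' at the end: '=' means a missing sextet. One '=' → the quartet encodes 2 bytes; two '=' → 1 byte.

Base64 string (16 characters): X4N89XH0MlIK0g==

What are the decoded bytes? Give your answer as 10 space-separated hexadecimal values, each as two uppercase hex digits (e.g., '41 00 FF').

After char 0 ('X'=23): chars_in_quartet=1 acc=0x17 bytes_emitted=0
After char 1 ('4'=56): chars_in_quartet=2 acc=0x5F8 bytes_emitted=0
After char 2 ('N'=13): chars_in_quartet=3 acc=0x17E0D bytes_emitted=0
After char 3 ('8'=60): chars_in_quartet=4 acc=0x5F837C -> emit 5F 83 7C, reset; bytes_emitted=3
After char 4 ('9'=61): chars_in_quartet=1 acc=0x3D bytes_emitted=3
After char 5 ('X'=23): chars_in_quartet=2 acc=0xF57 bytes_emitted=3
After char 6 ('H'=7): chars_in_quartet=3 acc=0x3D5C7 bytes_emitted=3
After char 7 ('0'=52): chars_in_quartet=4 acc=0xF571F4 -> emit F5 71 F4, reset; bytes_emitted=6
After char 8 ('M'=12): chars_in_quartet=1 acc=0xC bytes_emitted=6
After char 9 ('l'=37): chars_in_quartet=2 acc=0x325 bytes_emitted=6
After char 10 ('I'=8): chars_in_quartet=3 acc=0xC948 bytes_emitted=6
After char 11 ('K'=10): chars_in_quartet=4 acc=0x32520A -> emit 32 52 0A, reset; bytes_emitted=9
After char 12 ('0'=52): chars_in_quartet=1 acc=0x34 bytes_emitted=9
After char 13 ('g'=32): chars_in_quartet=2 acc=0xD20 bytes_emitted=9
Padding '==': partial quartet acc=0xD20 -> emit D2; bytes_emitted=10

Answer: 5F 83 7C F5 71 F4 32 52 0A D2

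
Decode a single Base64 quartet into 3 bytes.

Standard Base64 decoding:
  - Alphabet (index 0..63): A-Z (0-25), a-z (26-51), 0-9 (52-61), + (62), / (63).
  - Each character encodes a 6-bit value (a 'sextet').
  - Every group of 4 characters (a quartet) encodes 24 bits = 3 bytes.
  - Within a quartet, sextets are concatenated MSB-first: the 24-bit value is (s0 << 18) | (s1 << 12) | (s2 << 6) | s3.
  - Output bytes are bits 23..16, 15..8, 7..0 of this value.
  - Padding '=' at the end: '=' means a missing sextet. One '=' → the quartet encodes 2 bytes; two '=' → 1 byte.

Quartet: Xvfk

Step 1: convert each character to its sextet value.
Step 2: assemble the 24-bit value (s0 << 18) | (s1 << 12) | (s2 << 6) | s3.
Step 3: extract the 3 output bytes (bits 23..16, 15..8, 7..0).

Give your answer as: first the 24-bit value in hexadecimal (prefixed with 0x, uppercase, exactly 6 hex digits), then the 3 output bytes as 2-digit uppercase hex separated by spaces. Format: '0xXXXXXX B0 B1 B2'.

Answer: 0x5EF7E4 5E F7 E4

Derivation:
Sextets: X=23, v=47, f=31, k=36
24-bit: (23<<18) | (47<<12) | (31<<6) | 36
      = 0x5C0000 | 0x02F000 | 0x0007C0 | 0x000024
      = 0x5EF7E4
Bytes: (v>>16)&0xFF=5E, (v>>8)&0xFF=F7, v&0xFF=E4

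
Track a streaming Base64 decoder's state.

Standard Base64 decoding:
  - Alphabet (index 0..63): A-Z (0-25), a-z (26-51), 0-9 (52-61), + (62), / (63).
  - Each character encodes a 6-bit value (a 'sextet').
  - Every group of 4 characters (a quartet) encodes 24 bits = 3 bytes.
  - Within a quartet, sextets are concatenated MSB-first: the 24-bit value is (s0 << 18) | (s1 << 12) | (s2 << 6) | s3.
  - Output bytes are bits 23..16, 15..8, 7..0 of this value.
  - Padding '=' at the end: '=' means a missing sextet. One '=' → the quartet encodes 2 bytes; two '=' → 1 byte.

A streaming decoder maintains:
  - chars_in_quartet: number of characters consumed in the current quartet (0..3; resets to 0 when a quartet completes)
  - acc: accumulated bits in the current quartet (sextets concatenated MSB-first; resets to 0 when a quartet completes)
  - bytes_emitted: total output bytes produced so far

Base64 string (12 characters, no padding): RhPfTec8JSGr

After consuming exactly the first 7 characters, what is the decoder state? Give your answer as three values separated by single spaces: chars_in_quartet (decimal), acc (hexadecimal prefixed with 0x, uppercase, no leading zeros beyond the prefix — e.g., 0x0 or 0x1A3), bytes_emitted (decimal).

After char 0 ('R'=17): chars_in_quartet=1 acc=0x11 bytes_emitted=0
After char 1 ('h'=33): chars_in_quartet=2 acc=0x461 bytes_emitted=0
After char 2 ('P'=15): chars_in_quartet=3 acc=0x1184F bytes_emitted=0
After char 3 ('f'=31): chars_in_quartet=4 acc=0x4613DF -> emit 46 13 DF, reset; bytes_emitted=3
After char 4 ('T'=19): chars_in_quartet=1 acc=0x13 bytes_emitted=3
After char 5 ('e'=30): chars_in_quartet=2 acc=0x4DE bytes_emitted=3
After char 6 ('c'=28): chars_in_quartet=3 acc=0x1379C bytes_emitted=3

Answer: 3 0x1379C 3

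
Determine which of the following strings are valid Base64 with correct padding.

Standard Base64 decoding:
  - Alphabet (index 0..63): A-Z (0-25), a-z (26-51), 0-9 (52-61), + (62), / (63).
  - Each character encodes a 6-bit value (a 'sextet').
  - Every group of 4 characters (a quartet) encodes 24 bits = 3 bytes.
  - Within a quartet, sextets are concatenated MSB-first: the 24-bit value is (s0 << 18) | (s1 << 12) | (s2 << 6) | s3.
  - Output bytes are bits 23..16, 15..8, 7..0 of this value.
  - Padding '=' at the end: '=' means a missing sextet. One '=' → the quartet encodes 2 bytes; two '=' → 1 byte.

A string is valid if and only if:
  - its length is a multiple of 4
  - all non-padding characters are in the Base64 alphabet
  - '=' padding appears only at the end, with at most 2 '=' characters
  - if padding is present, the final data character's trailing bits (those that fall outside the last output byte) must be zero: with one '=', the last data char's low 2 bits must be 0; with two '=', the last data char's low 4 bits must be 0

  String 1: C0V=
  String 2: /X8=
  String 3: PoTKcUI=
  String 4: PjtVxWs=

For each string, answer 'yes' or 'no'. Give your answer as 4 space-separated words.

String 1: 'C0V=' → invalid (bad trailing bits)
String 2: '/X8=' → valid
String 3: 'PoTKcUI=' → valid
String 4: 'PjtVxWs=' → valid

Answer: no yes yes yes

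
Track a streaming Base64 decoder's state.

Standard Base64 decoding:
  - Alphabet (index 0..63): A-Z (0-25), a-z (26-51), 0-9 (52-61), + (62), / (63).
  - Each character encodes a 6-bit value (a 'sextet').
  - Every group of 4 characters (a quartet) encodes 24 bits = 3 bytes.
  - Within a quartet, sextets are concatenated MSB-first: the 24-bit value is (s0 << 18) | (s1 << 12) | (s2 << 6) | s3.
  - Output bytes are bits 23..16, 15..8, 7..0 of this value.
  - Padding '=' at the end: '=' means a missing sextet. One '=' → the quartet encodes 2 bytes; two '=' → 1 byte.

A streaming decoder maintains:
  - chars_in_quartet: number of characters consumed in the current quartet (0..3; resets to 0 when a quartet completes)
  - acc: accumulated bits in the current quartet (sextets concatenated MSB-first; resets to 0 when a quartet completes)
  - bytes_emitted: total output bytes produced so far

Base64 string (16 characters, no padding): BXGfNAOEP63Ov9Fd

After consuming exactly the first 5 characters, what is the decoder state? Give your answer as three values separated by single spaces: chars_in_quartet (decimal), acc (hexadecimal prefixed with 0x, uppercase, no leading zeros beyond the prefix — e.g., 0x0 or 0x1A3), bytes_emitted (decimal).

Answer: 1 0xD 3

Derivation:
After char 0 ('B'=1): chars_in_quartet=1 acc=0x1 bytes_emitted=0
After char 1 ('X'=23): chars_in_quartet=2 acc=0x57 bytes_emitted=0
After char 2 ('G'=6): chars_in_quartet=3 acc=0x15C6 bytes_emitted=0
After char 3 ('f'=31): chars_in_quartet=4 acc=0x5719F -> emit 05 71 9F, reset; bytes_emitted=3
After char 4 ('N'=13): chars_in_quartet=1 acc=0xD bytes_emitted=3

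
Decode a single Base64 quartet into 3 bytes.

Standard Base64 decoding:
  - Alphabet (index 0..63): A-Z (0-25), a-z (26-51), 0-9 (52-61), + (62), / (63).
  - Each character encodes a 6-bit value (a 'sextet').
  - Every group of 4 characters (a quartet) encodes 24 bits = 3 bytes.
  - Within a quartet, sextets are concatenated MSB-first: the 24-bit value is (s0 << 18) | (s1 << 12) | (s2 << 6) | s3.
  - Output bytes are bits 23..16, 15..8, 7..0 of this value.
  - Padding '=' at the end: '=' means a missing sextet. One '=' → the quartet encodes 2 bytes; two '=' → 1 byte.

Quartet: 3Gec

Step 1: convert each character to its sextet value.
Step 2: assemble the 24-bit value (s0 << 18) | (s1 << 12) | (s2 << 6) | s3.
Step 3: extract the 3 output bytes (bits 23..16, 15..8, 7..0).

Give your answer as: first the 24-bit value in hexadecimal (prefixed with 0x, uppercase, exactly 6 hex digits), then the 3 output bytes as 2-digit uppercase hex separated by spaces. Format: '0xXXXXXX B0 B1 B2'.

Sextets: 3=55, G=6, e=30, c=28
24-bit: (55<<18) | (6<<12) | (30<<6) | 28
      = 0xDC0000 | 0x006000 | 0x000780 | 0x00001C
      = 0xDC679C
Bytes: (v>>16)&0xFF=DC, (v>>8)&0xFF=67, v&0xFF=9C

Answer: 0xDC679C DC 67 9C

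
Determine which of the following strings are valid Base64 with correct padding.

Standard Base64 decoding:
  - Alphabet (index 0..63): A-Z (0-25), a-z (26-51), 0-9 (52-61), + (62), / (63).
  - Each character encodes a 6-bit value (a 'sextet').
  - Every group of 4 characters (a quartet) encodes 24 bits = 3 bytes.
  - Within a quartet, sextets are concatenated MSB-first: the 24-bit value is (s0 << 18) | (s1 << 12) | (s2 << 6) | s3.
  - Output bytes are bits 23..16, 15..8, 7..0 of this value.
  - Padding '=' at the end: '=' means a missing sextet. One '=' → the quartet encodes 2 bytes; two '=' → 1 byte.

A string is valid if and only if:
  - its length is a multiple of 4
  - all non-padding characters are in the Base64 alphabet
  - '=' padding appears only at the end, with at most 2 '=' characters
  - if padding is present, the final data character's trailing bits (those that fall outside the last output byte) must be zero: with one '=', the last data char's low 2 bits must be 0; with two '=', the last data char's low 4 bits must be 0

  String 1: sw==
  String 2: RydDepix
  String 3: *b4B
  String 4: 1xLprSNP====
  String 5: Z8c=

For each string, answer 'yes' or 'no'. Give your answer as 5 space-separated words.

Answer: yes yes no no yes

Derivation:
String 1: 'sw==' → valid
String 2: 'RydDepix' → valid
String 3: '*b4B' → invalid (bad char(s): ['*'])
String 4: '1xLprSNP====' → invalid (4 pad chars (max 2))
String 5: 'Z8c=' → valid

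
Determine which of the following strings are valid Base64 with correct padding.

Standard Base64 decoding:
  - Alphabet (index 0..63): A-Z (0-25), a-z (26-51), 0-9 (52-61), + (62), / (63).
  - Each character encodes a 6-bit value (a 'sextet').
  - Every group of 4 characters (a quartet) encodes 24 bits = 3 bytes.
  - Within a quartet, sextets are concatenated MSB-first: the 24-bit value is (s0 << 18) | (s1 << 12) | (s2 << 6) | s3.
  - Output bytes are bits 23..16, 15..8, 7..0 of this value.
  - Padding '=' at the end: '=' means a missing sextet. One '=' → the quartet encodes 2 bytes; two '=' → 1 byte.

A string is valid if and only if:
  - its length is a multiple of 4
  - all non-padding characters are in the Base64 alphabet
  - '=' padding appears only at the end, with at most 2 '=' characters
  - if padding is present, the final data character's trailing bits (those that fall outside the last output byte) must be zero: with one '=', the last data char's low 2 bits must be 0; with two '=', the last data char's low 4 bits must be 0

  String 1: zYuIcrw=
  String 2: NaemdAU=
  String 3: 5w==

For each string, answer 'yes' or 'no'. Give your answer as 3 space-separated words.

Answer: yes yes yes

Derivation:
String 1: 'zYuIcrw=' → valid
String 2: 'NaemdAU=' → valid
String 3: '5w==' → valid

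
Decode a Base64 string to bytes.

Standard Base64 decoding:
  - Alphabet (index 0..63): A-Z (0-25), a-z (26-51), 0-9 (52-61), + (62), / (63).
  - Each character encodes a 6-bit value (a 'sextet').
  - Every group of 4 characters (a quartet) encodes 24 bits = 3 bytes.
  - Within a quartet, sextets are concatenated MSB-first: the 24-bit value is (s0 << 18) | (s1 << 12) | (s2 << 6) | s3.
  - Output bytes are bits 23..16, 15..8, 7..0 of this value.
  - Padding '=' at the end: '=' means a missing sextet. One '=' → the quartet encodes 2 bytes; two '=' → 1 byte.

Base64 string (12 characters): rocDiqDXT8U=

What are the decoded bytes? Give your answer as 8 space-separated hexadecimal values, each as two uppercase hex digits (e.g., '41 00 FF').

After char 0 ('r'=43): chars_in_quartet=1 acc=0x2B bytes_emitted=0
After char 1 ('o'=40): chars_in_quartet=2 acc=0xAE8 bytes_emitted=0
After char 2 ('c'=28): chars_in_quartet=3 acc=0x2BA1C bytes_emitted=0
After char 3 ('D'=3): chars_in_quartet=4 acc=0xAE8703 -> emit AE 87 03, reset; bytes_emitted=3
After char 4 ('i'=34): chars_in_quartet=1 acc=0x22 bytes_emitted=3
After char 5 ('q'=42): chars_in_quartet=2 acc=0x8AA bytes_emitted=3
After char 6 ('D'=3): chars_in_quartet=3 acc=0x22A83 bytes_emitted=3
After char 7 ('X'=23): chars_in_quartet=4 acc=0x8AA0D7 -> emit 8A A0 D7, reset; bytes_emitted=6
After char 8 ('T'=19): chars_in_quartet=1 acc=0x13 bytes_emitted=6
After char 9 ('8'=60): chars_in_quartet=2 acc=0x4FC bytes_emitted=6
After char 10 ('U'=20): chars_in_quartet=3 acc=0x13F14 bytes_emitted=6
Padding '=': partial quartet acc=0x13F14 -> emit 4F C5; bytes_emitted=8

Answer: AE 87 03 8A A0 D7 4F C5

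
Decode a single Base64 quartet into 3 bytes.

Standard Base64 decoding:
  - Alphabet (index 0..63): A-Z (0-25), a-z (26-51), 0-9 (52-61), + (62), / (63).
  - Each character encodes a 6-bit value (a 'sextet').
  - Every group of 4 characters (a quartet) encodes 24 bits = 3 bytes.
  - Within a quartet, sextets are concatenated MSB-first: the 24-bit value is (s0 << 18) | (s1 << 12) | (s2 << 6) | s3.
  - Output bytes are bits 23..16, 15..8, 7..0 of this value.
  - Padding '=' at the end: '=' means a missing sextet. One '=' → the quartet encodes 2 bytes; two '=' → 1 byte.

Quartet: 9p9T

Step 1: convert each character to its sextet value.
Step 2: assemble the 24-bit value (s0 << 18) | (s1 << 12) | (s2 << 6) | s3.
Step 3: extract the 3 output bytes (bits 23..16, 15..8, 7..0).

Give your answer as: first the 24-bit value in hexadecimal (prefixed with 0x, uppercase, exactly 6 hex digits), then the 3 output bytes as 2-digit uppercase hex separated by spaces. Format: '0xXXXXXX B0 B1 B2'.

Sextets: 9=61, p=41, 9=61, T=19
24-bit: (61<<18) | (41<<12) | (61<<6) | 19
      = 0xF40000 | 0x029000 | 0x000F40 | 0x000013
      = 0xF69F53
Bytes: (v>>16)&0xFF=F6, (v>>8)&0xFF=9F, v&0xFF=53

Answer: 0xF69F53 F6 9F 53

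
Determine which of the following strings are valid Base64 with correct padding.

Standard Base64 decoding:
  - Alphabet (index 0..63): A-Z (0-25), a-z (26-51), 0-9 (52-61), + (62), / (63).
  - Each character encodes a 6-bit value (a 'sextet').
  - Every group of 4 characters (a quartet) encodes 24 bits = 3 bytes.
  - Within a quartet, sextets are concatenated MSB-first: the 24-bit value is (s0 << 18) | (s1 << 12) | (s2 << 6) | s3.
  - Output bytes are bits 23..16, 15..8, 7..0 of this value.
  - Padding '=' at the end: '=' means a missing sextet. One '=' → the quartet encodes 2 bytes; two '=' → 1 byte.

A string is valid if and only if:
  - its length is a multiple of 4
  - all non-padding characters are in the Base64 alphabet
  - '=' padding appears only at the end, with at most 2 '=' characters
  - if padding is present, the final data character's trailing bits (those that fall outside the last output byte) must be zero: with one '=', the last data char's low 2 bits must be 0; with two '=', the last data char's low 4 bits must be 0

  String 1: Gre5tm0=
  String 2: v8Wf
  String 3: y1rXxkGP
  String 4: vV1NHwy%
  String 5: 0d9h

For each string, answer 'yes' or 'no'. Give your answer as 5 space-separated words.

String 1: 'Gre5tm0=' → valid
String 2: 'v8Wf' → valid
String 3: 'y1rXxkGP' → valid
String 4: 'vV1NHwy%' → invalid (bad char(s): ['%'])
String 5: '0d9h' → valid

Answer: yes yes yes no yes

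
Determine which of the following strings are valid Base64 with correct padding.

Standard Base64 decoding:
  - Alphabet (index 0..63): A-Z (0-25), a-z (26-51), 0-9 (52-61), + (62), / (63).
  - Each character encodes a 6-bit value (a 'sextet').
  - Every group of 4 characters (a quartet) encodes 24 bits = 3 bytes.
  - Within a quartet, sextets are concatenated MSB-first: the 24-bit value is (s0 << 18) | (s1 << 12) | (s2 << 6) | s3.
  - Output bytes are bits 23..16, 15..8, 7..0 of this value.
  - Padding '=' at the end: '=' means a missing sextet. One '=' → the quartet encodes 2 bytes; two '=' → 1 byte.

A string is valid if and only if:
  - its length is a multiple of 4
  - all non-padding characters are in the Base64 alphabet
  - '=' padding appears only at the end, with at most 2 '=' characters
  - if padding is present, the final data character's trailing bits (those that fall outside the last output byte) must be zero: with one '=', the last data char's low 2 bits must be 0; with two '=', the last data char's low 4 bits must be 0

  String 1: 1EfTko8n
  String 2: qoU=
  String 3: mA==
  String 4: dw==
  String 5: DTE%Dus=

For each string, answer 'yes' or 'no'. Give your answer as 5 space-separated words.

Answer: yes yes yes yes no

Derivation:
String 1: '1EfTko8n' → valid
String 2: 'qoU=' → valid
String 3: 'mA==' → valid
String 4: 'dw==' → valid
String 5: 'DTE%Dus=' → invalid (bad char(s): ['%'])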